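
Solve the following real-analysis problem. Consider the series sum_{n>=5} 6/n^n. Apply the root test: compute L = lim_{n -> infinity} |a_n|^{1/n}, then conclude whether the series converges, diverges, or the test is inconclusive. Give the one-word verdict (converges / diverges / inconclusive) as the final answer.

Let a_n denote the general term. Form |a_n|^(1/n) and simplify:
|a_n|^(1/n) = 6^(1/n)/n
Take the limit as n -> infinity: L = 0.
Since L = 0 < 1, the root test implies convergence.

converges


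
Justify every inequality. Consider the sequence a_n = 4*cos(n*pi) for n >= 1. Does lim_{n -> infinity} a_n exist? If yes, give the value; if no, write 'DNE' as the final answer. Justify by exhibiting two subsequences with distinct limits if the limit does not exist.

Examine the behaviour of a_n along subsequences.
cos(n*pi) = (-1)^n, so a_n = 4*(-1)^n. a_{2k} = 4 -> 4. a_{2k+1} = -4 -> -4.
Since these two subsequential limits are 4 and -4, distinct, the full sequence cannot converge (a convergent sequence has all subsequences tending to the same limit). So lim a_n does not exist.

DNE


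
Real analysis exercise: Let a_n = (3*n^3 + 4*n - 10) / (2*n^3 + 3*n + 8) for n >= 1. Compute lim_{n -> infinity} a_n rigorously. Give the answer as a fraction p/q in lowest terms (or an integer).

Divide numerator and denominator by n^3, the highest power:
numerator / n^3 = 3 + 4/n^2 - 10/n^3
denominator / n^3 = 2 + 3/n^2 + 8/n^3
As n -> infinity, all terms of the form c/n^k (k >= 1) tend to 0.
So numerator / n^3 -> 3 and denominator / n^3 -> 2.
Therefore lim a_n = 3/2.

3/2


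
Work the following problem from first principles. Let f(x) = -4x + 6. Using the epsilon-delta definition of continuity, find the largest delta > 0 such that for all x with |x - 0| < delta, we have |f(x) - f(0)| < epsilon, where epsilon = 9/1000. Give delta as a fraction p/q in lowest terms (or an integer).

We compute f(0) = -4*(0) + 6 = 6.
|f(x) - f(0)| = |-4x + 6 - (6)| = |-4(x - 0)| = 4|x - 0|.
We need 4|x - 0| < 9/1000, i.e. |x - 0| < 9/1000 / 4 = 9/4000.
So any delta <= 9/4000 works. Conversely, if delta > 9/4000, then x = 0 + 9/4000 satisfies |x - 0| = 9/4000 < delta but |f(x) - f(0)| = 4 * 9/4000 = 9/1000, which is not < 9/1000; so no larger delta works.
Hence the largest such delta is 9/4000.

9/4000


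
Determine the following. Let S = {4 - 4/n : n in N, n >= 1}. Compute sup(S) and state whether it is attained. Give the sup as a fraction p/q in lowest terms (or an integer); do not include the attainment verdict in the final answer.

Analysis:
- Values: 0, 2, 8/3, 3, ... strictly increasing.
- Minimum is 0 (n=1); inf = 0 (attained).
- 4 - 4/n -> 4 from below; sup = 4, not attained.
Conclusion: sup(S) = 4, not attained in S.

4


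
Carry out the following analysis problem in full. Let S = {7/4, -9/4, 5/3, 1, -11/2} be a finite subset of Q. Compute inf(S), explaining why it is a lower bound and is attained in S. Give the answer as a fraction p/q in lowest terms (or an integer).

S is finite, so inf(S) = min(S).
Sorted increasing:
-11/2, -9/4, 1, 5/3, 7/4
The extremum is -11/2.
For every x in S, x >= -11/2. And -11/2 is in S, so it is attained.
Therefore inf(S) = -11/2.

-11/2


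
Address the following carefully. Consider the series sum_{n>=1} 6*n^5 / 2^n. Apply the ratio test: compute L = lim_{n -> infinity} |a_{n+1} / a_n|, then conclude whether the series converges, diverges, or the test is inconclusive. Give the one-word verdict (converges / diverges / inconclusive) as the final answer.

Let a_n denote the general term. Form the ratio a_{n+1}/a_n and simplify:
a_{n+1}/a_n = (n + 1)^5/(2*n^5)
Take the limit as n -> infinity: L = 1/2.
Since L = 1/2 < 1, the ratio test implies the series converges.

converges


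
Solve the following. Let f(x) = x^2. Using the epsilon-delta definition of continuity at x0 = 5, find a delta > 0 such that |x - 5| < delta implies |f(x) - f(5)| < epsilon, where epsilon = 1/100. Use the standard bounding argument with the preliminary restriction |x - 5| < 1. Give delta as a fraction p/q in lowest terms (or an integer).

Factor: |x^2 - (5)^2| = |x - 5| * |x + 5|.
Impose |x - 5| < 1 first. Then |x + 5| = |(x - 5) + 2*(5)| <= |x - 5| + 2*|5| < 1 + 10 = 11.
So |x^2 - (5)^2| < delta * 11.
We need delta * 11 <= 1/100, i.e. delta <= 1/100/11 = 1/1100.
Since 1/1100 < 1, this is tighter than 1; take delta = 1/1100.
So delta = 1/1100 works.

1/1100


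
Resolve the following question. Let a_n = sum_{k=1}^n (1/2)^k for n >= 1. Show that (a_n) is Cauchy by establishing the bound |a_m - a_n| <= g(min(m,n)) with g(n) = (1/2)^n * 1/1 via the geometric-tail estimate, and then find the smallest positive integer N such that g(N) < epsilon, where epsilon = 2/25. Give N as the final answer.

For m > n >= 1: |a_m - a_n| = sum_{k=n+1}^m (1/2)^k < sum_{k=n+1}^infinity (1/2)^k = (1/2)^(n+1) / (1 - 1/2) = (1/2)^n * (1/2) * (2/1) = (1/2)^n * 1/1.
So g(n) = (1/2)^n / 1. Since g(n) -> 0, (a_n) is Cauchy.
Now solve g(N) < 2/25: (1/2)^N / 1 < 2/25 <=> 2^N > 1 / (1 * 2/25) = 25/2.
Check powers of 2: 2^3 = 8 <= 25/2, 2^4 = 16 > 25/2.
So the smallest such N is 4. Check: g(4) = 1/(1 * 16) = 1/16 < 2/25.

4


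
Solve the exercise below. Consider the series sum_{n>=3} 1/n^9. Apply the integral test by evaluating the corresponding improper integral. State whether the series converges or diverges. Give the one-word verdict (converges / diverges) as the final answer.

Let f(x) = x^(-9). Then f is positive, continuous, and decreasing on [3, infinity), so the integral test applies.
Compute the improper integral int_{3}^infinity f(x) dx:
  antiderivative F(x) = -1/(8*x^8).
  As x -> infinity, F(x) -> 0 (since p = 9 > 1).
  So int = F(infinity) - F(3) = 0 - (-1/52488) = 1/52488.
  Finite, so by the integral test, the series converges.

converges


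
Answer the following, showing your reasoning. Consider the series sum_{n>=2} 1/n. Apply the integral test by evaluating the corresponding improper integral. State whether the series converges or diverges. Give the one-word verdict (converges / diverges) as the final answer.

Let f(x) = 1/x. Then f is positive, continuous, and decreasing on [2, infinity), so the integral test applies.
Compute the improper integral int_{2}^infinity f(x) dx:
  antiderivative F(x) = log(x).
  As x -> infinity, log(x) -> infinity.
  So int = infinity - log(2) = infinity. By the integral test, the series diverges.

diverges


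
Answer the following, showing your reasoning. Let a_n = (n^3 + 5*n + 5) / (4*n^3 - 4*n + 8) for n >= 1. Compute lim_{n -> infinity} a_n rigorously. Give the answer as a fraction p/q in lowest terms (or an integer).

Divide numerator and denominator by n^3, the highest power:
numerator / n^3 = 1 + 5/n^2 + 5/n^3
denominator / n^3 = 4 - 4/n^2 + 8/n^3
As n -> infinity, all terms of the form c/n^k (k >= 1) tend to 0.
So numerator / n^3 -> 1 and denominator / n^3 -> 4.
Therefore lim a_n = 1/4.

1/4


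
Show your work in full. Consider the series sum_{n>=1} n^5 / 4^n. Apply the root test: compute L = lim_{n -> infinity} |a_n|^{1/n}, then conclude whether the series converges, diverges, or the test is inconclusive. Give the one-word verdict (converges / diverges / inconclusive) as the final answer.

Let a_n denote the general term. Form |a_n|^(1/n) and simplify:
|a_n|^(1/n) = n^(5/n)/4
Take the limit as n -> infinity: L = 1/4.
Since L = 1/4 < 1, the root test implies convergence.

converges


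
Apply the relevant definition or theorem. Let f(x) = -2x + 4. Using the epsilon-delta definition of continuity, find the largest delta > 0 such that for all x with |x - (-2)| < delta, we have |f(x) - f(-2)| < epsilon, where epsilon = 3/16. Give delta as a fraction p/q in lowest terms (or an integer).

We compute f(-2) = -2*(-2) + 4 = 8.
|f(x) - f(-2)| = |-2x + 4 - (8)| = |-2(x - (-2))| = 2|x - (-2)|.
We need 2|x - (-2)| < 3/16, i.e. |x - (-2)| < 3/16 / 2 = 3/32.
So any delta <= 3/32 works. Conversely, if delta > 3/32, then x = -2 + 3/32 satisfies |x - (-2)| = 3/32 < delta but |f(x) - f(-2)| = 2 * 3/32 = 3/16, which is not < 3/16; so no larger delta works.
Hence the largest such delta is 3/32.

3/32


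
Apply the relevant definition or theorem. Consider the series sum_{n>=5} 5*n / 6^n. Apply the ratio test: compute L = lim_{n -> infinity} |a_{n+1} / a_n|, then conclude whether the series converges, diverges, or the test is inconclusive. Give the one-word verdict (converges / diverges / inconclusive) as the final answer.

Let a_n denote the general term. Form the ratio a_{n+1}/a_n and simplify:
a_{n+1}/a_n = (n + 1)/(6*n)
Take the limit as n -> infinity: L = 1/6.
Since L = 1/6 < 1, the ratio test implies the series converges.

converges


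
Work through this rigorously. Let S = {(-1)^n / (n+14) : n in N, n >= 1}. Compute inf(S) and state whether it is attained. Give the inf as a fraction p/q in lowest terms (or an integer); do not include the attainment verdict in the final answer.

Analysis:
- Values: -1/15, 1/16, -1/17, 1/18, -1/19, ...
- Positive terms (even n): 1/(2+14), 1/(4+14), ... decreasing -> max = 1/16 (n=2).
- Negative terms (odd n): -1/(1+14), -1/(3+14), ... increasing -> min = -1/15 (n=1).
- So sup = 1/16 (attained at n=2); inf = -1/15 (attained at n=1).
Conclusion: inf(S) = -1/15, attained in S.

-1/15


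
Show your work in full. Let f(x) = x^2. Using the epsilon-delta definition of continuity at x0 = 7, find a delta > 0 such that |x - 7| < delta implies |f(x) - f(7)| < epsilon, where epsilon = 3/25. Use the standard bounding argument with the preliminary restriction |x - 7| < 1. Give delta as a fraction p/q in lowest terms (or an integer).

Factor: |x^2 - (7)^2| = |x - 7| * |x + 7|.
Impose |x - 7| < 1 first. Then |x + 7| = |(x - 7) + 2*(7)| <= |x - 7| + 2*|7| < 1 + 14 = 15.
So |x^2 - (7)^2| < delta * 15.
We need delta * 15 <= 3/25, i.e. delta <= 3/25/15 = 1/125.
Since 1/125 < 1, this is tighter than 1; take delta = 1/125.
So delta = 1/125 works.

1/125


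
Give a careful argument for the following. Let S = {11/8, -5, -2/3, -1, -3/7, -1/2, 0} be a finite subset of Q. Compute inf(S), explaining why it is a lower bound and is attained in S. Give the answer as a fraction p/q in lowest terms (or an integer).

S is finite, so inf(S) = min(S).
Sorted increasing:
-5, -1, -2/3, -1/2, -3/7, 0, 11/8
The extremum is -5.
For every x in S, x >= -5. And -5 is in S, so it is attained.
Therefore inf(S) = -5.

-5


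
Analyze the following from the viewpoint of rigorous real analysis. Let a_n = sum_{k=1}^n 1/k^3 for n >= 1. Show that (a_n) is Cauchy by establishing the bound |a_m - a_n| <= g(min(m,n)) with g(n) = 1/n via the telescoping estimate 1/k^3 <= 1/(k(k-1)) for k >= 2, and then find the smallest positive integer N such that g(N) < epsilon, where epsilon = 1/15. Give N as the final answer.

For m > n >= 1: |a_m - a_n| = sum_{k=n+1}^m 1/k^3.
Use 1/k^3 <= 1/(k(k-1)) = 1/(k-1) - 1/k for k >= 2 (which holds since k^3 >= k^2 >= k(k-1) for k >= 2):
sum_{k=n+1}^m 1/k^3 <= sum_{k=n+1}^m (1/(k-1) - 1/k) = 1/n - 1/m <= 1/n.
By symmetry the same bound holds with n,m swapped, so |a_m - a_n| <= 1/min(m,n) = g(min(m,n)). Since g(n) -> 0, (a_n) is Cauchy.
Now solve g(N) < 1/15: 1/N < 1/15 <=> N > 1/(1/15) = 15.
The smallest integer strictly greater than 15 is N = 16.
Check: g(16) = 1/16 < 1/15; g(15) = 1/15 >= 1/15. So N = 16.

16


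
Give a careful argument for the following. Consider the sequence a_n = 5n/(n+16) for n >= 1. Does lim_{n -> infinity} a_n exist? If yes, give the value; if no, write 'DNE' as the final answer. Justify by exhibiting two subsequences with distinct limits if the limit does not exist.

Examine the behaviour of a_n along subsequences.
Even-n subsequence a_{2k} = 5(2k)/(2k+16) -> 5. Odd-n subsequence a_{2k+1} = 5(2k+1)/(2k+17) -> 5. Both tend to 5, which suggests the limit is 5; verify directly.
|a_n - 5| = |5n - 5(n+16)| / (n+16) = 80/(n+16) < 80/n for every n >= 1.
Given epsilon > 0, choose a positive integer N > 80/epsilon. Then for all n >= N, |a_n - 5| < 80/n <= 80/N < epsilon.
So by the definition of the limit, lim a_n exists and equals 5.

5


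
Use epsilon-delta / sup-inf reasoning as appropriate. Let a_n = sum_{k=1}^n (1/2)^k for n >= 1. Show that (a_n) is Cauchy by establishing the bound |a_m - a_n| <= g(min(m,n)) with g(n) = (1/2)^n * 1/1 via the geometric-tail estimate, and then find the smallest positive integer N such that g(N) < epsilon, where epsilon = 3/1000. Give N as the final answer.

For m > n >= 1: |a_m - a_n| = sum_{k=n+1}^m (1/2)^k < sum_{k=n+1}^infinity (1/2)^k = (1/2)^(n+1) / (1 - 1/2) = (1/2)^n * (1/2) * (2/1) = (1/2)^n * 1/1.
So g(n) = (1/2)^n / 1. Since g(n) -> 0, (a_n) is Cauchy.
Now solve g(N) < 3/1000: (1/2)^N / 1 < 3/1000 <=> 2^N > 1 / (1 * 3/1000) = 1000/3.
Check powers of 2: 2^8 = 256 <= 1000/3, 2^9 = 512 > 1000/3.
So the smallest such N is 9. Check: g(9) = 1/(1 * 512) = 1/512 < 3/1000.

9


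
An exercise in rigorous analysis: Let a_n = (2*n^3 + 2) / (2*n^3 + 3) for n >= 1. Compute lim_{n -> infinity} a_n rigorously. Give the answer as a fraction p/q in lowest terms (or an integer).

Divide numerator and denominator by n^3, the highest power:
numerator / n^3 = 2 + 2/n^3
denominator / n^3 = 2 + 3/n^3
As n -> infinity, all terms of the form c/n^k (k >= 1) tend to 0.
So numerator / n^3 -> 2 and denominator / n^3 -> 2.
Therefore lim a_n = 1.

1


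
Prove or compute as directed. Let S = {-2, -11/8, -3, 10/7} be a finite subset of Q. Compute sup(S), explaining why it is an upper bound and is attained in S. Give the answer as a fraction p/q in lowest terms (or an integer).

S is finite, so sup(S) = max(S).
Sorted decreasing:
10/7, -11/8, -2, -3
The extremum is 10/7.
For every x in S, x <= 10/7. And 10/7 is in S, so it is attained.
Therefore sup(S) = 10/7.

10/7


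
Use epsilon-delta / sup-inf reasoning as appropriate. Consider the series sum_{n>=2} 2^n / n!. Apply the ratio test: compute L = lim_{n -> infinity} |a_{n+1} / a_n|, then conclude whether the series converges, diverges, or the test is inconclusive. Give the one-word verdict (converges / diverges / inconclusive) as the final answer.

Let a_n denote the general term. Form the ratio a_{n+1}/a_n and simplify:
a_{n+1}/a_n = 2/(n + 1)
Take the limit as n -> infinity: L = 0.
Since L = 0 < 1, the ratio test implies the series converges.

converges


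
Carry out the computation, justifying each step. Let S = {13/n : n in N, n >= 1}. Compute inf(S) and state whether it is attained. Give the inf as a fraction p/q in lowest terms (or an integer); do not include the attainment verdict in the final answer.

Analysis:
- Values: 13, 13/2, 13/3, 13/4, ... strictly decreasing.
- The maximum is 13 (n=1); sup = 13 (attained).
- The set is bounded below by 0; 13/n -> 0 so 0 is the greatest lower bound.
- 0 is not in the set, so inf = 0 is not attained.
Conclusion: inf(S) = 0, not attained in S.

0


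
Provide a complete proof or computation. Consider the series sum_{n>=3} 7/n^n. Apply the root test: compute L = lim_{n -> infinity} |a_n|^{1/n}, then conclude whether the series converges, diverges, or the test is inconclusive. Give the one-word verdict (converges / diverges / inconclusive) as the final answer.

Let a_n denote the general term. Form |a_n|^(1/n) and simplify:
|a_n|^(1/n) = 7^(1/n)/n
Take the limit as n -> infinity: L = 0.
Since L = 0 < 1, the root test implies convergence.

converges


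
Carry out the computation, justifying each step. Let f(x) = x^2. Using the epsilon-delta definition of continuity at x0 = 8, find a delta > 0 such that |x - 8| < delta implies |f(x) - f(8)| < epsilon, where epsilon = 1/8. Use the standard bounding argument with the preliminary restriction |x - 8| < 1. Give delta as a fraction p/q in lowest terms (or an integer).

Factor: |x^2 - (8)^2| = |x - 8| * |x + 8|.
Impose |x - 8| < 1 first. Then |x + 8| = |(x - 8) + 2*(8)| <= |x - 8| + 2*|8| < 1 + 16 = 17.
So |x^2 - (8)^2| < delta * 17.
We need delta * 17 <= 1/8, i.e. delta <= 1/8/17 = 1/136.
Since 1/136 < 1, this is tighter than 1; take delta = 1/136.
So delta = 1/136 works.

1/136


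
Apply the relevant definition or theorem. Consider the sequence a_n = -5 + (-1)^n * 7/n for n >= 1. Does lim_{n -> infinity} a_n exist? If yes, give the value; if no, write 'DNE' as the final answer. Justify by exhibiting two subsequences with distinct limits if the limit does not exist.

Examine the behaviour of a_n along subsequences.
Even-n subsequence a_{2k} = -5 + 7/(2k) -> -5. Odd-n subsequence a_{2k+1} = -5 - 7/(2k+1) -> -5. Both tend to -5, which suggests the limit is -5; verify directly.
|a_n - (-5)| = |(-1)^n * 7/n| = 7/n for every n >= 1.
Given epsilon > 0, choose a positive integer N > 7/epsilon. Then for all n >= N, |a_n - (-5)| = 7/n <= 7/N < epsilon.
So by the definition of the limit, lim a_n exists and equals -5.

-5


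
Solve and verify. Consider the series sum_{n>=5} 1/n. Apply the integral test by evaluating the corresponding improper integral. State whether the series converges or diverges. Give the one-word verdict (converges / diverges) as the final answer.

Let f(x) = 1/x. Then f is positive, continuous, and decreasing on [5, infinity), so the integral test applies.
Compute the improper integral int_{5}^infinity f(x) dx:
  antiderivative F(x) = log(x).
  As x -> infinity, log(x) -> infinity.
  So int = infinity - log(5) = infinity. By the integral test, the series diverges.

diverges


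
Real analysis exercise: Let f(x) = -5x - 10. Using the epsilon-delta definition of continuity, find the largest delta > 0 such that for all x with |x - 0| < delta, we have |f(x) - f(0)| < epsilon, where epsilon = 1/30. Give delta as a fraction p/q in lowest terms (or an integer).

We compute f(0) = -5*(0) - 10 = -10.
|f(x) - f(0)| = |-5x - 10 - (-10)| = |-5(x - 0)| = 5|x - 0|.
We need 5|x - 0| < 1/30, i.e. |x - 0| < 1/30 / 5 = 1/150.
So any delta <= 1/150 works. Conversely, if delta > 1/150, then x = 0 + 1/150 satisfies |x - 0| = 1/150 < delta but |f(x) - f(0)| = 5 * 1/150 = 1/30, which is not < 1/30; so no larger delta works.
Hence the largest such delta is 1/150.

1/150


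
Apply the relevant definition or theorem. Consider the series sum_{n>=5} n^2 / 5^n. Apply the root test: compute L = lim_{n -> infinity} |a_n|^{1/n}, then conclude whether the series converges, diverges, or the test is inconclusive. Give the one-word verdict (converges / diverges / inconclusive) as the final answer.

Let a_n denote the general term. Form |a_n|^(1/n) and simplify:
|a_n|^(1/n) = n^(2/n)/5
Take the limit as n -> infinity: L = 1/5.
Since L = 1/5 < 1, the root test implies convergence.

converges


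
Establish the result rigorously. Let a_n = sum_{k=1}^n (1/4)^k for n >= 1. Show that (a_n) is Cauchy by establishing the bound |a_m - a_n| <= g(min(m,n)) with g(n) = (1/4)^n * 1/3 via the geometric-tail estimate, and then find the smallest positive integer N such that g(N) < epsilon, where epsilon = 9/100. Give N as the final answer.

For m > n >= 1: |a_m - a_n| = sum_{k=n+1}^m (1/4)^k < sum_{k=n+1}^infinity (1/4)^k = (1/4)^(n+1) / (1 - 1/4) = (1/4)^n * (1/4) * (4/3) = (1/4)^n * 1/3.
So g(n) = (1/4)^n / 3. Since g(n) -> 0, (a_n) is Cauchy.
Now solve g(N) < 9/100: (1/4)^N / 3 < 9/100 <=> 4^N > 1 / (3 * 9/100) = 100/27.
Check powers of 4: 4^0 = 1 <= 100/27, 4^1 = 4 > 100/27.
So the smallest such N is 1. Check: g(1) = 1/(3 * 4) = 1/12 < 9/100.

1


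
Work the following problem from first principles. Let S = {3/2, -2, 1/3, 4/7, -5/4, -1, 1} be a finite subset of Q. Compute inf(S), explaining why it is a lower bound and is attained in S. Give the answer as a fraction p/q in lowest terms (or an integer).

S is finite, so inf(S) = min(S).
Sorted increasing:
-2, -5/4, -1, 1/3, 4/7, 1, 3/2
The extremum is -2.
For every x in S, x >= -2. And -2 is in S, so it is attained.
Therefore inf(S) = -2.

-2


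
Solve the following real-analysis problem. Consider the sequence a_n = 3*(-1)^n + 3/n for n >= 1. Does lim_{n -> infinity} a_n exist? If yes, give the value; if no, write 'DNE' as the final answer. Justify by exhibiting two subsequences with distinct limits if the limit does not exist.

Examine the behaviour of a_n along subsequences.
a_{2k} = 3 + 3/(2k) -> 3. a_{2k+1} = -3 + 3/(2k+1) -> -3.
Since these two subsequential limits are 3 and -3, distinct, the full sequence cannot converge (a convergent sequence has all subsequences tending to the same limit). So lim a_n does not exist.

DNE


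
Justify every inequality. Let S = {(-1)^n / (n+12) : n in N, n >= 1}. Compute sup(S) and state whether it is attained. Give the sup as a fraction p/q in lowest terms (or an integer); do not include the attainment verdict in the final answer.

Analysis:
- Values: -1/13, 1/14, -1/15, 1/16, -1/17, ...
- Positive terms (even n): 1/(2+12), 1/(4+12), ... decreasing -> max = 1/14 (n=2).
- Negative terms (odd n): -1/(1+12), -1/(3+12), ... increasing -> min = -1/13 (n=1).
- So sup = 1/14 (attained at n=2); inf = -1/13 (attained at n=1).
Conclusion: sup(S) = 1/14, attained in S.

1/14


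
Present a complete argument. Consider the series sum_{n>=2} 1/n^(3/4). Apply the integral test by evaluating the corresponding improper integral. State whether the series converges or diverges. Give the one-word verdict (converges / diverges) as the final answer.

Let f(x) = x^(-3/4). Then f is positive, continuous, and decreasing on [2, infinity), so the integral test applies.
Compute the improper integral int_{2}^infinity f(x) dx:
  antiderivative F(x) = 4*x^(1/4).
  As x -> infinity, F(x) -> infinity (since p = 3/4 < 1).
  So the integral diverges. By the integral test, the series diverges.

diverges


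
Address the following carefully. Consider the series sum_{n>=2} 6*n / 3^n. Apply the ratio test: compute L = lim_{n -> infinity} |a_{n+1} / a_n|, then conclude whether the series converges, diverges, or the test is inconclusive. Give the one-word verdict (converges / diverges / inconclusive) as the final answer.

Let a_n denote the general term. Form the ratio a_{n+1}/a_n and simplify:
a_{n+1}/a_n = (n + 1)/(3*n)
Take the limit as n -> infinity: L = 1/3.
Since L = 1/3 < 1, the ratio test implies the series converges.

converges


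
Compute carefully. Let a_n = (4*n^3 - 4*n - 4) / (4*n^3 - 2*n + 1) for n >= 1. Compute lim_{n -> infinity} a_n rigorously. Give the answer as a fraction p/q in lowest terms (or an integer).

Divide numerator and denominator by n^3, the highest power:
numerator / n^3 = 4 - 4/n^2 - 4/n^3
denominator / n^3 = 4 - 2/n^2 + n^(-3)
As n -> infinity, all terms of the form c/n^k (k >= 1) tend to 0.
So numerator / n^3 -> 4 and denominator / n^3 -> 4.
Therefore lim a_n = 1.

1


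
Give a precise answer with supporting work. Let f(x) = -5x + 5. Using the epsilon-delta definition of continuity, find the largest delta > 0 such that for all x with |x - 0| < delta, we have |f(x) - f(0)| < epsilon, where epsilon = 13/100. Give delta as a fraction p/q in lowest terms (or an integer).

We compute f(0) = -5*(0) + 5 = 5.
|f(x) - f(0)| = |-5x + 5 - (5)| = |-5(x - 0)| = 5|x - 0|.
We need 5|x - 0| < 13/100, i.e. |x - 0| < 13/100 / 5 = 13/500.
So any delta <= 13/500 works. Conversely, if delta > 13/500, then x = 0 + 13/500 satisfies |x - 0| = 13/500 < delta but |f(x) - f(0)| = 5 * 13/500 = 13/100, which is not < 13/100; so no larger delta works.
Hence the largest such delta is 13/500.

13/500


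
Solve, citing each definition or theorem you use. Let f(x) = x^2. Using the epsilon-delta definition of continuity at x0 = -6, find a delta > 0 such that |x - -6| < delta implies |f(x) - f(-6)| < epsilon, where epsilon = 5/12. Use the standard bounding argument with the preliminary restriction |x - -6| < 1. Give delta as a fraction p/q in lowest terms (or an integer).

Factor: |x^2 - (-6)^2| = |x - -6| * |x + -6|.
Impose |x - -6| < 1 first. Then |x + -6| = |(x - -6) + 2*(-6)| <= |x - -6| + 2*|-6| < 1 + 12 = 13.
So |x^2 - (-6)^2| < delta * 13.
We need delta * 13 <= 5/12, i.e. delta <= 5/12/13 = 5/156.
Since 5/156 < 1, this is tighter than 1; take delta = 5/156.
So delta = 5/156 works.

5/156


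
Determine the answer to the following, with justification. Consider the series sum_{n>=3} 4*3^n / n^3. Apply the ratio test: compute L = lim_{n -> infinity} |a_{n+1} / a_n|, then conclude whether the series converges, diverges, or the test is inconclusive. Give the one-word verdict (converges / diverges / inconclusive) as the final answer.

Let a_n denote the general term. Form the ratio a_{n+1}/a_n and simplify:
a_{n+1}/a_n = 3*n^3/(n + 1)^3
Take the limit as n -> infinity: L = 3.
Since L = 3 > 1 (or L = infinity), the ratio test implies the series diverges.

diverges


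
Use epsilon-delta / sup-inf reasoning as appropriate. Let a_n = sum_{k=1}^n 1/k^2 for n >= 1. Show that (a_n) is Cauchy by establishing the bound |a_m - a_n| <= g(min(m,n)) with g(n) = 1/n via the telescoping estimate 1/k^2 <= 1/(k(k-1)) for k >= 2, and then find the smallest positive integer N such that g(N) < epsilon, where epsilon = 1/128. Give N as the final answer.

For m > n >= 1: |a_m - a_n| = sum_{k=n+1}^m 1/k^2.
Use 1/k^2 <= 1/(k(k-1)) = 1/(k-1) - 1/k for k >= 2:
sum_{k=n+1}^m 1/k^2 <= sum_{k=n+1}^m (1/(k-1) - 1/k) = 1/n - 1/m <= 1/n.
By symmetry the same bound holds with n,m swapped, so |a_m - a_n| <= 1/min(m,n) = g(min(m,n)). Since g(n) -> 0, (a_n) is Cauchy.
Now solve g(N) < 1/128: 1/N < 1/128 <=> N > 1/(1/128) = 128.
The smallest integer strictly greater than 128 is N = 129.
Check: g(129) = 1/129 < 1/128; g(128) = 1/128 >= 1/128. So N = 129.

129


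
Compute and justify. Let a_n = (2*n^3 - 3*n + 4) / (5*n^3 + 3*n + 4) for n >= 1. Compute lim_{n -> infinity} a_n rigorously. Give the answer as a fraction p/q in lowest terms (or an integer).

Divide numerator and denominator by n^3, the highest power:
numerator / n^3 = 2 - 3/n^2 + 4/n^3
denominator / n^3 = 5 + 3/n^2 + 4/n^3
As n -> infinity, all terms of the form c/n^k (k >= 1) tend to 0.
So numerator / n^3 -> 2 and denominator / n^3 -> 5.
Therefore lim a_n = 2/5.

2/5


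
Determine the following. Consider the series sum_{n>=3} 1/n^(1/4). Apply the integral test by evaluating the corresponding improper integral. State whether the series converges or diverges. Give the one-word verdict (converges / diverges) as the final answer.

Let f(x) = x^(-1/4). Then f is positive, continuous, and decreasing on [3, infinity), so the integral test applies.
Compute the improper integral int_{3}^infinity f(x) dx:
  antiderivative F(x) = 4*x^(3/4)/3.
  As x -> infinity, F(x) -> infinity (since p = 1/4 < 1).
  So the integral diverges. By the integral test, the series diverges.

diverges


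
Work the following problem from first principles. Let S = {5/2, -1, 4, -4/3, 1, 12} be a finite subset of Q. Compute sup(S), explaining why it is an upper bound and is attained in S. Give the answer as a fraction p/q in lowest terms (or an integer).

S is finite, so sup(S) = max(S).
Sorted decreasing:
12, 4, 5/2, 1, -1, -4/3
The extremum is 12.
For every x in S, x <= 12. And 12 is in S, so it is attained.
Therefore sup(S) = 12.

12


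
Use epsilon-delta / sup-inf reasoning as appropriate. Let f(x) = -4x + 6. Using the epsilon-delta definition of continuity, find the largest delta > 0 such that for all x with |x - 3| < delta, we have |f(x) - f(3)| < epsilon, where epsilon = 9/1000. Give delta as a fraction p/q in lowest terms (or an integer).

We compute f(3) = -4*(3) + 6 = -6.
|f(x) - f(3)| = |-4x + 6 - (-6)| = |-4(x - 3)| = 4|x - 3|.
We need 4|x - 3| < 9/1000, i.e. |x - 3| < 9/1000 / 4 = 9/4000.
So any delta <= 9/4000 works. Conversely, if delta > 9/4000, then x = 3 + 9/4000 satisfies |x - 3| = 9/4000 < delta but |f(x) - f(3)| = 4 * 9/4000 = 9/1000, which is not < 9/1000; so no larger delta works.
Hence the largest such delta is 9/4000.

9/4000


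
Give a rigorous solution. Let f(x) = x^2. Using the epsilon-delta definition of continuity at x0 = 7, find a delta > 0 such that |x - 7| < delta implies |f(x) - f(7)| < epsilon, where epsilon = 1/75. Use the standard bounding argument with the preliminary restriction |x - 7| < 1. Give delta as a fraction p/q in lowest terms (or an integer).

Factor: |x^2 - (7)^2| = |x - 7| * |x + 7|.
Impose |x - 7| < 1 first. Then |x + 7| = |(x - 7) + 2*(7)| <= |x - 7| + 2*|7| < 1 + 14 = 15.
So |x^2 - (7)^2| < delta * 15.
We need delta * 15 <= 1/75, i.e. delta <= 1/75/15 = 1/1125.
Since 1/1125 < 1, this is tighter than 1; take delta = 1/1125.
So delta = 1/1125 works.

1/1125


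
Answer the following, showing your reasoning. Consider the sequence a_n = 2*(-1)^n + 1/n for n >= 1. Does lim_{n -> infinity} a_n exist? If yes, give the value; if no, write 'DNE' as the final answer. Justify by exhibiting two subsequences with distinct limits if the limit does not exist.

Examine the behaviour of a_n along subsequences.
a_{2k} = 2 + 1/(2k) -> 2. a_{2k+1} = -2 + 1/(2k+1) -> -2.
Since these two subsequential limits are 2 and -2, distinct, the full sequence cannot converge (a convergent sequence has all subsequences tending to the same limit). So lim a_n does not exist.

DNE


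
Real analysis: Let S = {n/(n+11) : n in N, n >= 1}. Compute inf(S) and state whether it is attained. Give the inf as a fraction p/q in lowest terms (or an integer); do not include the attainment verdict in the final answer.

Analysis:
- Values: 1/12, 2/13, 3/14, 4/15, ... strictly increasing.
- Minimum is 1/12 (n=1); inf = 1/12 (attained).
- n/(n+11) = 1 - 11/(n+11) -> 1 from below as n -> infinity, and never equals 1.
- So sup = 1 (not attained).
Conclusion: inf(S) = 1/12, attained in S.

1/12


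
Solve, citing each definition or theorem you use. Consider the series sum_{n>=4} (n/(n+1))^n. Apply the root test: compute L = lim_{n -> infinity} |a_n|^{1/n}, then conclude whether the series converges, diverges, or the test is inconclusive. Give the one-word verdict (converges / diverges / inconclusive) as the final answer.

Let a_n denote the general term. Form |a_n|^(1/n) and simplify:
|a_n|^(1/n) = n/(n + 1)
Take the limit as n -> infinity: L = 1.
Since L = 1, the root test is inconclusive. (In fact a_n = (n/(n+1))^n -> e^(-1) != 0, so the nth-term test shows divergence; but the root test itself gives no conclusion.)

inconclusive


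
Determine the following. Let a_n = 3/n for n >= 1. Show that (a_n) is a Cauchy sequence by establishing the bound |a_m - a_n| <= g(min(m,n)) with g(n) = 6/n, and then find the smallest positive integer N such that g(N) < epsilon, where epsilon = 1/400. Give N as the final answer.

For any m, n >= 1, by the triangle inequality:
|a_m - a_n| = |3/m - 3/n| <= 3*1/m + 3*1/n <= 6/min(m,n).
So g(n) = 6/n bounds the Cauchy difference. Since g(n) -> 0, (a_n) is Cauchy.
Now solve g(N) < 1/400: 6/N < 1/400 <=> N > 6 / (1/400) = 2400.
The smallest integer strictly greater than 2400 is N = 2401.
Check: g(2401) = 6/2401 = 6/2401 < 1/400; g(2400) = 1/400 >= 1/400. So N = 2401.

2401


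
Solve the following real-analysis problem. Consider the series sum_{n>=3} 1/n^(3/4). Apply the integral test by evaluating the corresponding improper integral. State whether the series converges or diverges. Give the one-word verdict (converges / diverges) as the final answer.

Let f(x) = x^(-3/4). Then f is positive, continuous, and decreasing on [3, infinity), so the integral test applies.
Compute the improper integral int_{3}^infinity f(x) dx:
  antiderivative F(x) = 4*x^(1/4).
  As x -> infinity, F(x) -> infinity (since p = 3/4 < 1).
  So the integral diverges. By the integral test, the series diverges.

diverges


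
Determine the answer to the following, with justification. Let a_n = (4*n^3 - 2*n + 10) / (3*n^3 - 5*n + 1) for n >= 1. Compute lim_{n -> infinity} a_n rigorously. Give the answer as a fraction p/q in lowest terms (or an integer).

Divide numerator and denominator by n^3, the highest power:
numerator / n^3 = 4 - 2/n^2 + 10/n^3
denominator / n^3 = 3 - 5/n^2 + n^(-3)
As n -> infinity, all terms of the form c/n^k (k >= 1) tend to 0.
So numerator / n^3 -> 4 and denominator / n^3 -> 3.
Therefore lim a_n = 4/3.

4/3


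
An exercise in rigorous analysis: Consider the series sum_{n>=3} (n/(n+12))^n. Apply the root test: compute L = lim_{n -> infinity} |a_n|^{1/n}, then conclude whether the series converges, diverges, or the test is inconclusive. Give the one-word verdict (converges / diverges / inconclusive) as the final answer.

Let a_n denote the general term. Form |a_n|^(1/n) and simplify:
|a_n|^(1/n) = n/(n + 12)
Take the limit as n -> infinity: L = 1.
Since L = 1, the root test is inconclusive. (In fact a_n = (n/(n+12))^n -> e^(-12) != 0, so the nth-term test shows divergence; but the root test itself gives no conclusion.)

inconclusive


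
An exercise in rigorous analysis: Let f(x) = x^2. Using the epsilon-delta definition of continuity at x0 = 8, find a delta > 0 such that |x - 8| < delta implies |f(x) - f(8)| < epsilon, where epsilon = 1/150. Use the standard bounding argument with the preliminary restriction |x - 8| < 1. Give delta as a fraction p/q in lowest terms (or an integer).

Factor: |x^2 - (8)^2| = |x - 8| * |x + 8|.
Impose |x - 8| < 1 first. Then |x + 8| = |(x - 8) + 2*(8)| <= |x - 8| + 2*|8| < 1 + 16 = 17.
So |x^2 - (8)^2| < delta * 17.
We need delta * 17 <= 1/150, i.e. delta <= 1/150/17 = 1/2550.
Since 1/2550 < 1, this is tighter than 1; take delta = 1/2550.
So delta = 1/2550 works.

1/2550


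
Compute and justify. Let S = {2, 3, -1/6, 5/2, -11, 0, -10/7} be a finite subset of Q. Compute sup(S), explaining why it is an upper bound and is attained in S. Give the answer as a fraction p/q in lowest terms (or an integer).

S is finite, so sup(S) = max(S).
Sorted decreasing:
3, 5/2, 2, 0, -1/6, -10/7, -11
The extremum is 3.
For every x in S, x <= 3. And 3 is in S, so it is attained.
Therefore sup(S) = 3.

3


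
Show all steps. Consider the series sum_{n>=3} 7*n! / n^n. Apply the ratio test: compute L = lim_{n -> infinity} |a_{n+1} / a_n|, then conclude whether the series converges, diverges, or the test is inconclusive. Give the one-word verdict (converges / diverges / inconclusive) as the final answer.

Let a_n denote the general term. Form the ratio a_{n+1}/a_n and simplify:
a_{n+1}/a_n = (n/(n + 1))^n
Take the limit as n -> infinity: L = exp(-1).
Since L = exp(-1) < 1, the ratio test implies the series converges.

converges


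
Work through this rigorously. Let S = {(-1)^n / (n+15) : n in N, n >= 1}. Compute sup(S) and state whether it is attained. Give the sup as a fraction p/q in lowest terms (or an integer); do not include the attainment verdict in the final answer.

Analysis:
- Values: -1/16, 1/17, -1/18, 1/19, -1/20, ...
- Positive terms (even n): 1/(2+15), 1/(4+15), ... decreasing -> max = 1/17 (n=2).
- Negative terms (odd n): -1/(1+15), -1/(3+15), ... increasing -> min = -1/16 (n=1).
- So sup = 1/17 (attained at n=2); inf = -1/16 (attained at n=1).
Conclusion: sup(S) = 1/17, attained in S.

1/17


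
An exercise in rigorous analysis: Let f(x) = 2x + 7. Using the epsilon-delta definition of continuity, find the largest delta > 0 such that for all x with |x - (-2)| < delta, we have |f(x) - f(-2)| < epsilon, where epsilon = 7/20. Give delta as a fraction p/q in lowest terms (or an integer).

We compute f(-2) = 2*(-2) + 7 = 3.
|f(x) - f(-2)| = |2x + 7 - (3)| = |2(x - (-2))| = 2|x - (-2)|.
We need 2|x - (-2)| < 7/20, i.e. |x - (-2)| < 7/20 / 2 = 7/40.
So any delta <= 7/40 works. Conversely, if delta > 7/40, then x = -2 + 7/40 satisfies |x - (-2)| = 7/40 < delta but |f(x) - f(-2)| = 2 * 7/40 = 7/20, which is not < 7/20; so no larger delta works.
Hence the largest such delta is 7/40.

7/40


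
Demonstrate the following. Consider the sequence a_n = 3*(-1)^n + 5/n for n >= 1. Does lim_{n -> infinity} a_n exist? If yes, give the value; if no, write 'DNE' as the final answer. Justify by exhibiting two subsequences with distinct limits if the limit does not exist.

Examine the behaviour of a_n along subsequences.
a_{2k} = 3 + 5/(2k) -> 3. a_{2k+1} = -3 + 5/(2k+1) -> -3.
Since these two subsequential limits are 3 and -3, distinct, the full sequence cannot converge (a convergent sequence has all subsequences tending to the same limit). So lim a_n does not exist.

DNE


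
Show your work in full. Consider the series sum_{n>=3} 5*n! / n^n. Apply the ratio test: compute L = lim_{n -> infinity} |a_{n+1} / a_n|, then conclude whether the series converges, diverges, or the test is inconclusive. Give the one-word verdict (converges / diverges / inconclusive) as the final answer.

Let a_n denote the general term. Form the ratio a_{n+1}/a_n and simplify:
a_{n+1}/a_n = (n/(n + 1))^n
Take the limit as n -> infinity: L = exp(-1).
Since L = exp(-1) < 1, the ratio test implies the series converges.

converges


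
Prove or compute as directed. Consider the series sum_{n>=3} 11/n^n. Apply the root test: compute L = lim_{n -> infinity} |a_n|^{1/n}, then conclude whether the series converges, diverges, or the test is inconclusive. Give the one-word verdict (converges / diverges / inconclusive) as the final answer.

Let a_n denote the general term. Form |a_n|^(1/n) and simplify:
|a_n|^(1/n) = 11^(1/n)/n
Take the limit as n -> infinity: L = 0.
Since L = 0 < 1, the root test implies convergence.

converges


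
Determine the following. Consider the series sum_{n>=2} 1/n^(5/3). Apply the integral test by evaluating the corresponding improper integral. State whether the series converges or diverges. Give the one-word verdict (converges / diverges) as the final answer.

Let f(x) = x^(-5/3). Then f is positive, continuous, and decreasing on [2, infinity), so the integral test applies.
Compute the improper integral int_{2}^infinity f(x) dx:
  antiderivative F(x) = -3/(2*x^(2/3)).
  As x -> infinity, F(x) -> 0 (since p = 5/3 > 1).
  So int = F(infinity) - F(2) = 0 - (-3*2^(1/3)/4) = 3*2^(1/3)/4.
  Finite, so by the integral test, the series converges.

converges


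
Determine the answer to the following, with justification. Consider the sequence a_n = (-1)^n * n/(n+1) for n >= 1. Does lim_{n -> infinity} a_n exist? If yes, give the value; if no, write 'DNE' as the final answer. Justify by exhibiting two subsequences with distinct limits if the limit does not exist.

Examine the behaviour of a_n along subsequences.
a_{2k} = 2k/(2k+1) -> 1. a_{2k+1} = -(2k+1)/(2k+2) -> -1.
Since these two subsequential limits are 1 and -1, distinct, the full sequence cannot converge (a convergent sequence has all subsequences tending to the same limit). So lim a_n does not exist.

DNE


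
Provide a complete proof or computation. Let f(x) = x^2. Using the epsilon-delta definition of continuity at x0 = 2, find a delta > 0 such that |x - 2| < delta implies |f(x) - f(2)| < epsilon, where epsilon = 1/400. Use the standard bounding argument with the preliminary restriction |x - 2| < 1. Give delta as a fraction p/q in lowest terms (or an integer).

Factor: |x^2 - (2)^2| = |x - 2| * |x + 2|.
Impose |x - 2| < 1 first. Then |x + 2| = |(x - 2) + 2*(2)| <= |x - 2| + 2*|2| < 1 + 4 = 5.
So |x^2 - (2)^2| < delta * 5.
We need delta * 5 <= 1/400, i.e. delta <= 1/400/5 = 1/2000.
Since 1/2000 < 1, this is tighter than 1; take delta = 1/2000.
So delta = 1/2000 works.

1/2000


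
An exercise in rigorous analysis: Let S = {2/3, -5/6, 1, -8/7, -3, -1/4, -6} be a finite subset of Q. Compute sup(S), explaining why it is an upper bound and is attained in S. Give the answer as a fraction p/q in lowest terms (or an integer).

S is finite, so sup(S) = max(S).
Sorted decreasing:
1, 2/3, -1/4, -5/6, -8/7, -3, -6
The extremum is 1.
For every x in S, x <= 1. And 1 is in S, so it is attained.
Therefore sup(S) = 1.

1


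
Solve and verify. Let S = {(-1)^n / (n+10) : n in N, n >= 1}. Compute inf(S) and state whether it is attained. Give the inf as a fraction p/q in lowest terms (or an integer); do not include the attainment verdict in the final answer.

Analysis:
- Values: -1/11, 1/12, -1/13, 1/14, -1/15, ...
- Positive terms (even n): 1/(2+10), 1/(4+10), ... decreasing -> max = 1/12 (n=2).
- Negative terms (odd n): -1/(1+10), -1/(3+10), ... increasing -> min = -1/11 (n=1).
- So sup = 1/12 (attained at n=2); inf = -1/11 (attained at n=1).
Conclusion: inf(S) = -1/11, attained in S.

-1/11
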